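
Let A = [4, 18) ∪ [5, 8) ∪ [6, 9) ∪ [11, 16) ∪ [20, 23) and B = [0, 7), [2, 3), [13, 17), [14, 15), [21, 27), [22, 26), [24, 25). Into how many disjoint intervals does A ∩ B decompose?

First set merges to [4, 18), [20, 23).
Second set merges to [0, 7), [13, 17), [21, 27).
A ∩ B = [4, 7), [13, 17), [21, 23).
That is 3 disjoint pieces.

3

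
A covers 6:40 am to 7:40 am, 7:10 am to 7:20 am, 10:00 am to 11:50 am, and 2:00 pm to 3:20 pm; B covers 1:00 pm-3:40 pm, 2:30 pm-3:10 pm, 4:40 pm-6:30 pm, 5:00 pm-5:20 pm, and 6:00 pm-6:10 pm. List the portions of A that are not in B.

A, merged: 6:40 am–7:40 am, 10:00 am–11:50 am, 2:00 pm–3:20 pm.
B, merged: 1:00 pm–3:40 pm, 4:40 pm–6:30 pm.
6:40 am–7:40 am: nothing removed.
10:00 am–11:50 am: nothing removed.
2:00 pm–3:20 pm: entirely removed.

6:40 am–7:40 am, 10:00 am–11:50 am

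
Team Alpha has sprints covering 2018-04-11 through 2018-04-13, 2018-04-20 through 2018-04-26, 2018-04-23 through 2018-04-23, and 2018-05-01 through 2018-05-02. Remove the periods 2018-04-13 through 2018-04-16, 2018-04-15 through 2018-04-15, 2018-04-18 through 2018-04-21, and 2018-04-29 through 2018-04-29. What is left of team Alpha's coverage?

Merge the first list: 2018-04-11 through 2018-04-13, 2018-04-20 through 2018-04-26, 2018-05-01 through 2018-05-02.
Merge the second list: 2018-04-13 through 2018-04-16, 2018-04-18 through 2018-04-21, 2018-04-29 through 2018-04-29.
2018-04-11 through 2018-04-13 with B removed leaves 2018-04-11 through 2018-04-12.
2018-04-20 through 2018-04-26 with B removed leaves 2018-04-22 through 2018-04-26.
2018-05-01 through 2018-05-02 is untouched.

2018-04-11 through 2018-04-12, 2018-04-22 through 2018-04-26, 2018-05-01 through 2018-05-02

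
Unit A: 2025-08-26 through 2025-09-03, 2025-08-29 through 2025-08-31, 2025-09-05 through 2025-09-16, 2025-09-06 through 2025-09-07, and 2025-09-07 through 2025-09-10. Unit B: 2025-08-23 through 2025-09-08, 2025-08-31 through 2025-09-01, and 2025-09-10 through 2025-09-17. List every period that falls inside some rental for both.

Merge the first list: 2025-08-26 through 2025-09-03, 2025-09-05 through 2025-09-16.
Merge the second list: 2025-08-23 through 2025-09-08, 2025-09-10 through 2025-09-17.
2025-08-26 through 2025-09-03 ∩ B → 2025-08-26 through 2025-09-03.
2025-09-05 through 2025-09-16 ∩ B → 2025-09-05 through 2025-09-08, 2025-09-10 through 2025-09-16.

2025-08-26 through 2025-09-03, 2025-09-05 through 2025-09-08, 2025-09-10 through 2025-09-16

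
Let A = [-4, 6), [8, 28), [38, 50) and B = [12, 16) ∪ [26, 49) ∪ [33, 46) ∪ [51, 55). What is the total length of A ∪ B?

56

Second set merges to [12, 16), [26, 49), [51, 55).
A ∪ B = [-4, 6), [8, 50), [51, 55).
Total: 10 + 42 + 4 = 56.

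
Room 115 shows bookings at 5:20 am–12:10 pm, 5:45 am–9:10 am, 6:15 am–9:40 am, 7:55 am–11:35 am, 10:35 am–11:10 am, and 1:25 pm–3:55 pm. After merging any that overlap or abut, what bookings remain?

5:45 am–9:10 am overlaps/touches 5:20 am–12:10 pm → extend to 5:20 am–12:10 pm.
6:15 am–9:40 am overlaps/touches 5:20 am–12:10 pm → extend to 5:20 am–12:10 pm.
7:55 am–11:35 am overlaps/touches 5:20 am–12:10 pm → extend to 5:20 am–12:10 pm.
10:35 am–11:10 am overlaps/touches 5:20 am–12:10 pm → extend to 5:20 am–12:10 pm.
1:25 pm–3:55 pm is disjoint → start new block.

5:20 am–12:10 pm, 1:25 pm–3:55 pm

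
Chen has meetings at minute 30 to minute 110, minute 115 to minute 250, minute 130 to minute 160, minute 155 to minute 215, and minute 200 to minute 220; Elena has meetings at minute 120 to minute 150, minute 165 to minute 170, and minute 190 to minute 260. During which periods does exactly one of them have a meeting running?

Merge the first list: minute 30 to minute 110, minute 115 to minute 250.
Only in the first: minute 30 to minute 110, minute 115 to minute 120, minute 150 to minute 165, minute 170 to minute 190.
Only in the second: minute 250 to minute 260.
Together these are the periods covered by exactly one.

minute 30 to minute 110, minute 115 to minute 120, minute 150 to minute 165, minute 170 to minute 190, minute 250 to minute 260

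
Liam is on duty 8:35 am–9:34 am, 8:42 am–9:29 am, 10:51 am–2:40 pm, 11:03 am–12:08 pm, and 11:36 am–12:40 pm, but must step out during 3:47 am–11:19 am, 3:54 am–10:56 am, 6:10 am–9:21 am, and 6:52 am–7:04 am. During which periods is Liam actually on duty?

A, merged: 8:35 am–9:34 am, 10:51 am–2:40 pm.
B, merged: 3:47 am–11:19 am.
8:35 am–9:34 am: fully covered by B → removed.
10:51 am–2:40 pm minus B → 11:19 am–2:40 pm.

11:19 am–2:40 pm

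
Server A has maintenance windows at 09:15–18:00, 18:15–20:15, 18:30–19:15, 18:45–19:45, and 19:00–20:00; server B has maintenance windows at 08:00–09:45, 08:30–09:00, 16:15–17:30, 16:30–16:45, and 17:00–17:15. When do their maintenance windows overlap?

09:15-09:45, 16:15-17:30

Merge the first list: 09:15-18:00, 18:15-20:15.
Merge the second list: 08:00-09:45, 16:15-17:30.
09:15-18:00 ∩ B → 09:15-09:45, 16:15-17:30.
18:15-20:15 meets no B interval.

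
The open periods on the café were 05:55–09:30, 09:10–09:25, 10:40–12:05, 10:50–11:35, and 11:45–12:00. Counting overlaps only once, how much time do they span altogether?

Merged: 05:55-09:30, 10:40-12:05.
Lengths: 3 h 35 min + 1 h 25 min = 5 h.

5 h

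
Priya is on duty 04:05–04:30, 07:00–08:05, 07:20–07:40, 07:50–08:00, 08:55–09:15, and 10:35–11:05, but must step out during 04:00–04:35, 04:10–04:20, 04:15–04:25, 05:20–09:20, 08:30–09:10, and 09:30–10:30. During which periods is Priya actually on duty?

Merge the first list: 04:05–04:30, 07:00–08:05, 08:55–09:15, 10:35–11:05.
Merge the second list: 04:00–04:35, 05:20–09:20, 09:30–10:30.
04:05–04:30: fully covered by B → removed.
07:00–08:05: fully covered by B → removed.
08:55–09:15: fully covered by B → removed.
10:35–11:05: no B overlap → unchanged.

10:35–11:05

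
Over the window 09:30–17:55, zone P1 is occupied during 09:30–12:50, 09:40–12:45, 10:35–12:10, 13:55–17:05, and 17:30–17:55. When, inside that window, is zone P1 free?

Covered (merged): 09:30-12:50, 13:55-17:05, 17:30-17:55.
Uncovered inside 09:30-17:55: 12:50-13:55, 17:05-17:30.

12:50-13:55, 17:05-17:30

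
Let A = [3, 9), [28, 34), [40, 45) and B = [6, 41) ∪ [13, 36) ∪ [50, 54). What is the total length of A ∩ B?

10

Second set merges to [6, 41), [50, 54).
A ∩ B = [6, 9), [28, 34), [40, 41).
Total: 3 + 6 + 1 = 10.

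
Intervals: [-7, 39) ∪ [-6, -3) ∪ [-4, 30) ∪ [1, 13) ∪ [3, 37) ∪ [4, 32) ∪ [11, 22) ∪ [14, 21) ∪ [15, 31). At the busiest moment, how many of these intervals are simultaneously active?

Sweep endpoints in order; track running count of active intervals.
Peak of 7 reached at 15.

7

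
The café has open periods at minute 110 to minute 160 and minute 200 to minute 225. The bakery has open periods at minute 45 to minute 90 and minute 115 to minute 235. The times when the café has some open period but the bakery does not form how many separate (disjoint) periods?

1

A \ B = minute 110 to minute 115.
That is 1 disjoint piece.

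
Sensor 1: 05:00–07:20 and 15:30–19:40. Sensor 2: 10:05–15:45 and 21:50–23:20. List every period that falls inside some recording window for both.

15:30–15:45

05:00–07:20 falls entirely outside B.
15:30–19:40 overlaps B on 15:30–15:45.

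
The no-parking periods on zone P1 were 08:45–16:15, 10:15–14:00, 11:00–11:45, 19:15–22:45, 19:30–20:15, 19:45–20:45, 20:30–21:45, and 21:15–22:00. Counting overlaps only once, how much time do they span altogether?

Merged: 08:45-16:15, 19:15-22:45.
Lengths: 7 h 30 min + 3 h 30 min = 11 h.

11 h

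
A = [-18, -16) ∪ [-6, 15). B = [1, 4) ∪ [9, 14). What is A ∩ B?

[1, 4) ∪ [9, 14)

[-18, -16) meets no B interval.
[-6, 15) ∩ B → [1, 4), [9, 14).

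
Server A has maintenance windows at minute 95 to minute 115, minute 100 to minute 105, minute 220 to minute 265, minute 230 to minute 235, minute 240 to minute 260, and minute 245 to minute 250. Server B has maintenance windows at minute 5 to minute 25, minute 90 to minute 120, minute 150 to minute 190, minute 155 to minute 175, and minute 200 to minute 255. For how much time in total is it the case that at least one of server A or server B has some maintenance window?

155 minutes

Merge the first list: minute 95 to minute 115, minute 220 to minute 265.
Merge the second list: minute 5 to minute 25, minute 90 to minute 120, minute 150 to minute 190, minute 200 to minute 255.
A ∪ B = minute 5 to minute 25, minute 90 to minute 120, minute 150 to minute 190, minute 200 to minute 265.
Total: 20 minutes + 30 minutes + 40 minutes + 65 minutes = 155 minutes.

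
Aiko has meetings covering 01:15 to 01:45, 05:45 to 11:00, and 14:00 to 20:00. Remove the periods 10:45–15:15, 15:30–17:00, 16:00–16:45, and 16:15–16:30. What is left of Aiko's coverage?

01:15-01:45, 05:45-10:45, 15:15-15:30, 17:00-20:00

Second set merges to 10:45-15:15, 15:30-17:00.
01:15-01:45 is untouched.
05:45-11:00 with B removed leaves 05:45-10:45.
14:00-20:00 with B removed leaves 15:15-15:30, 17:00-20:00.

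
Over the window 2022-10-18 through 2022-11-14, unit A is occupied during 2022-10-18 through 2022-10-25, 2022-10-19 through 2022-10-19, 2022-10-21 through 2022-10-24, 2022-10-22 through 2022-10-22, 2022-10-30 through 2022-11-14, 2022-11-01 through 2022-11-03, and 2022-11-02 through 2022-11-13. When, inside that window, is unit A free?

The merged coverage is 2022-10-18 through 2022-10-25, 2022-10-30 through 2022-11-14.
Gaps within 2022-10-18 through 2022-11-14: 2022-10-26 through 2022-10-29.

2022-10-26 through 2022-10-29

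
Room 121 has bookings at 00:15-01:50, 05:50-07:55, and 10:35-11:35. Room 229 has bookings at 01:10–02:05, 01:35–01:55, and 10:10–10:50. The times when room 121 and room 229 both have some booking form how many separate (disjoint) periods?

Merge the second list: 01:10-02:05, 10:10-10:50.
A ∩ B = 01:10-01:50, 10:35-10:50.
That is 2 disjoint pieces.

2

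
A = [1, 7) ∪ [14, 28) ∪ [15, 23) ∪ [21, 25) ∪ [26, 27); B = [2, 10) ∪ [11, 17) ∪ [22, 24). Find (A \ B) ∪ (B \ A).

Merge the first list: [1, 7), [14, 28).
A but not B: [1, 2), [17, 22), [24, 28).
B but not A: [7, 10), [11, 14).
Combining gives A △ B.

[1, 2) ∪ [7, 10) ∪ [11, 14) ∪ [17, 22) ∪ [24, 28)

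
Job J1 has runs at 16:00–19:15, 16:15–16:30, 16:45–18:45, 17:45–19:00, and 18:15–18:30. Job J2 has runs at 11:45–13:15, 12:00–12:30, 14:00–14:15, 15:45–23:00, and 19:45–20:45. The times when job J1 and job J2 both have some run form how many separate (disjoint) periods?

1

Merge the first list: 16:00-19:15.
Merge the second list: 11:45-13:15, 14:00-14:15, 15:45-23:00.
A ∩ B = 16:00-19:15.
That is 1 disjoint piece.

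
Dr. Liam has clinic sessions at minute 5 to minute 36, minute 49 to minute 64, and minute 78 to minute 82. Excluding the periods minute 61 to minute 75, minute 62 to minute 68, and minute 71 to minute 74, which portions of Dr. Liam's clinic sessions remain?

minute 5 to minute 36, minute 49 to minute 61, minute 78 to minute 82

Merge the second list: minute 61 to minute 75.
minute 5 to minute 36 is untouched.
minute 49 to minute 64 with B removed leaves minute 49 to minute 61.
minute 78 to minute 82 is untouched.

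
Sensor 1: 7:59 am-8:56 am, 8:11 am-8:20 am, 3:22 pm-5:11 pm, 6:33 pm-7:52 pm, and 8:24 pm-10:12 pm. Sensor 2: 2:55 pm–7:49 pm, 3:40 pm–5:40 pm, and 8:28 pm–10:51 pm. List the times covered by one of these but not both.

7:59 am–8:56 am, 2:55 pm–3:22 pm, 5:11 pm–6:33 pm, 7:49 pm–7:52 pm, 8:24 pm–8:28 pm, 10:12 pm–10:51 pm

Merge the first list: 7:59 am–8:56 am, 3:22 pm–5:11 pm, 6:33 pm–7:52 pm, 8:24 pm–10:12 pm.
Merge the second list: 2:55 pm–7:49 pm, 8:28 pm–10:51 pm.
A but not B: 7:59 am–8:56 am, 7:49 pm–7:52 pm, 8:24 pm–8:28 pm.
B but not A: 2:55 pm–3:22 pm, 5:11 pm–6:33 pm, 10:12 pm–10:51 pm.
Combining gives A △ B.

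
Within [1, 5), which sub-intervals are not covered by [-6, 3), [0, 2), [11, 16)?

After merging, the occupied span is [-6, 3), [11, 16).
Complement within [1, 5): [3, 5).

[3, 5)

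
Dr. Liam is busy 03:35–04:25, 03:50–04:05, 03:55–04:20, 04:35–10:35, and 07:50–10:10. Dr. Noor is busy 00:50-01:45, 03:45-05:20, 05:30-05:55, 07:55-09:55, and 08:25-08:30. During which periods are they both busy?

Merge the first list: 03:35–04:25, 04:35–10:35.
Merge the second list: 00:50–01:45, 03:45–05:20, 05:30–05:55, 07:55–09:55.
03:35–04:25 ∩ B → 03:45–04:25.
04:35–10:35 ∩ B → 04:35–05:20, 05:30–05:55, 07:55–09:55.

03:45–04:25, 04:35–05:20, 05:30–05:55, 07:55–09:55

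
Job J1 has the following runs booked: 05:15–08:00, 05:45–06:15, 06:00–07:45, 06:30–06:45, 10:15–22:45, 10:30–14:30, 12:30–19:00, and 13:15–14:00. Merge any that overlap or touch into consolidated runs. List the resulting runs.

05:15–08:00, 10:15–22:45

05:45–06:15 overlaps/touches 05:15–08:00 → extend to 05:15–08:00.
06:00–07:45 overlaps/touches 05:15–08:00 → extend to 05:15–08:00.
06:30–06:45 overlaps/touches 05:15–08:00 → extend to 05:15–08:00.
10:15–22:45 is disjoint → start new block.
10:30–14:30 overlaps/touches 10:15–22:45 → extend to 10:15–22:45.
12:30–19:00 overlaps/touches 10:15–22:45 → extend to 10:15–22:45.
13:15–14:00 overlaps/touches 10:15–22:45 → extend to 10:15–22:45.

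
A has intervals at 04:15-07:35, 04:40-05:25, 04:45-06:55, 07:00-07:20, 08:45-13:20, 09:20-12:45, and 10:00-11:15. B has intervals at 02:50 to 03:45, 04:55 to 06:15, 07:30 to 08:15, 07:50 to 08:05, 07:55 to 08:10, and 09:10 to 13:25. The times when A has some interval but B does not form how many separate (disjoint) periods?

A, merged: 04:15–07:35, 08:45–13:20.
B, merged: 02:50–03:45, 04:55–06:15, 07:30–08:15, 09:10–13:25.
A \ B = 04:15–04:55, 06:15–07:30, 08:45–09:10.
That is 3 disjoint pieces.

3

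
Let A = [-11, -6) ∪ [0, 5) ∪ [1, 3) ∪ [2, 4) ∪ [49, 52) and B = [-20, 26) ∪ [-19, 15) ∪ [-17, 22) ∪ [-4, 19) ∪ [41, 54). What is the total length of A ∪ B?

59

First set merges to [-11, -6), [0, 5), [49, 52).
Second set merges to [-20, 26), [41, 54).
A ∪ B = [-20, 26), [41, 54).
Total: 46 + 13 = 59.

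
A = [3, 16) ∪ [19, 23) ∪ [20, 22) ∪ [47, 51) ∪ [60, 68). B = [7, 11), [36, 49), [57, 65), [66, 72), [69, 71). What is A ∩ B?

A, merged: [3, 16), [19, 23), [47, 51), [60, 68).
B, merged: [7, 11), [36, 49), [57, 65), [66, 72).
[3, 16) meets the second set on [7, 11).
[19, 23): no overlap with the second set.
[47, 51) meets the second set on [47, 49).
[60, 68) meets the second set on [60, 65), [66, 68).

[7, 11) ∪ [47, 49) ∪ [60, 65) ∪ [66, 68)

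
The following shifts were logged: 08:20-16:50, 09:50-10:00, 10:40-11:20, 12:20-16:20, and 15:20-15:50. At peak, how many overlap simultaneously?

Walk the sorted start/end points keeping a running depth.
The depth first hits 3 at 15:20.

3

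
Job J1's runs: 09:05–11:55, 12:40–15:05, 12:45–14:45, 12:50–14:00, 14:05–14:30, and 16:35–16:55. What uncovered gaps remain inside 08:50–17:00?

The merged coverage is 09:05–11:55, 12:40–15:05, 16:35–16:55.
Complement within 08:50–17:00: 08:50–09:05, 11:55–12:40, 15:05–16:35, 16:55–17:00.

08:50–09:05, 11:55–12:40, 15:05–16:35, 16:55–17:00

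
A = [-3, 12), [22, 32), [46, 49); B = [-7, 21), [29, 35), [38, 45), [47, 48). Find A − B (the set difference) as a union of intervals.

[-3, 12) lies entirely inside B → drops out.
[22, 32) with B removed leaves [22, 29).
[46, 49) with B removed leaves [46, 47), [48, 49).

[22, 29) ∪ [46, 47) ∪ [48, 49)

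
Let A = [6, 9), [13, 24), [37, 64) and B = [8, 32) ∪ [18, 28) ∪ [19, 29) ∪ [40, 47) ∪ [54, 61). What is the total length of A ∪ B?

53

Merge the second list: [8, 32), [40, 47), [54, 61).
A ∪ B = [6, 32), [37, 64).
Total: 26 + 27 = 53.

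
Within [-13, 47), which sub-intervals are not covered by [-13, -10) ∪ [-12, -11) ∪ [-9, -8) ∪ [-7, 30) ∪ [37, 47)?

The merged coverage is [-13, -10), [-9, -8), [-7, 30), [37, 47).
Uncovered inside [-13, 47): [-10, -9), [-8, -7), [30, 37).

[-10, -9) ∪ [-8, -7) ∪ [30, 37)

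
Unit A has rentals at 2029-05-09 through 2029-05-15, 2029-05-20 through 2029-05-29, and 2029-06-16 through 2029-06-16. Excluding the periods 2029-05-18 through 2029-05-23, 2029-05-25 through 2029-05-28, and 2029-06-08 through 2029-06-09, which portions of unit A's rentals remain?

2029-05-09 through 2029-05-15, 2029-05-24 through 2029-05-24, 2029-05-29 through 2029-05-29, 2029-06-16 through 2029-06-16

2029-05-09 through 2029-05-15: no B overlap → unchanged.
2029-05-20 through 2029-05-29 minus B → 2029-05-24 through 2029-05-24, 2029-05-29 through 2029-05-29.
2029-06-16 through 2029-06-16: no B overlap → unchanged.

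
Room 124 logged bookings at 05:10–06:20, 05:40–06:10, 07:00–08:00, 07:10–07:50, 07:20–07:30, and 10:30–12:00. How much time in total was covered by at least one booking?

3 h 40 min

Merged: 05:10–06:20, 07:00–08:00, 10:30–12:00.
Lengths: 1 h 10 min + 1 h + 1 h 30 min = 3 h 40 min.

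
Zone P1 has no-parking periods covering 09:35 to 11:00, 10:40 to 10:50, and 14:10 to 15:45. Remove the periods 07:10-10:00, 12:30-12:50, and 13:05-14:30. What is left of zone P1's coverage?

10:00–11:00, 14:30–15:45

A, merged: 09:35–11:00, 14:10–15:45.
09:35–11:00 \ B = 10:00–11:00.
14:10–15:45 \ B = 14:30–15:45.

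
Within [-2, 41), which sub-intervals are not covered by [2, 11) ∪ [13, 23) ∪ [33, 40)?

[-2, 2) ∪ [11, 13) ∪ [23, 33) ∪ [40, 41)

The merged coverage is [2, 11), [13, 23), [33, 40).
Uncovered inside [-2, 41): [-2, 2), [11, 13), [23, 33), [40, 41).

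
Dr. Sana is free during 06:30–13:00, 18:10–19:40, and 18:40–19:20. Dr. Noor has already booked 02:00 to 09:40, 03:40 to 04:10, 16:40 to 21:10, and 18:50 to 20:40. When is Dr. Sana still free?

A, merged: 06:30–13:00, 18:10–19:40.
B, merged: 02:00–09:40, 16:40–21:10.
06:30–13:00 with B removed leaves 09:40–13:00.
18:10–19:40 lies entirely inside B → drops out.

09:40–13:00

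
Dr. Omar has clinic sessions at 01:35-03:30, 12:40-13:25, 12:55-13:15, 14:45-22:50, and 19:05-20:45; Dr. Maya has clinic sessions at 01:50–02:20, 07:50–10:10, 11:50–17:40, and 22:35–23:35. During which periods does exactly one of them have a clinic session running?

01:35-01:50, 02:20-03:30, 07:50-10:10, 11:50-12:40, 13:25-14:45, 17:40-22:35, 22:50-23:35

Merge the first list: 01:35-03:30, 12:40-13:25, 14:45-22:50.
A \ B = 01:35-01:50, 02:20-03:30, 17:40-22:35.
B \ A = 07:50-10:10, 11:50-12:40, 13:25-14:45, 22:50-23:35.
Union of the two gives the symmetric difference.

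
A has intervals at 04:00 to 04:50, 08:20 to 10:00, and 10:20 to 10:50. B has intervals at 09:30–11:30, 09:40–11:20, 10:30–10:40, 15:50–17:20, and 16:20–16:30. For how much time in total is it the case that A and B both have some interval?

1 h

B, merged: 09:30–11:30, 15:50–17:20.
A ∩ B = 09:30–10:00, 10:20–10:50.
Total: 30 min + 30 min = 1 h.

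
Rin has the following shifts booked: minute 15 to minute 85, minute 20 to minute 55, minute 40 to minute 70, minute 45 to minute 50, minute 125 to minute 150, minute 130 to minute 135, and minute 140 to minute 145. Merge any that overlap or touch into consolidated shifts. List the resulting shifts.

minute 15 to minute 85, minute 125 to minute 150

minute 20 to minute 55 overlaps/touches minute 15 to minute 85 → extend to minute 15 to minute 85.
minute 40 to minute 70 overlaps/touches minute 15 to minute 85 → extend to minute 15 to minute 85.
minute 45 to minute 50 overlaps/touches minute 15 to minute 85 → extend to minute 15 to minute 85.
minute 125 to minute 150 is disjoint → start new block.
minute 130 to minute 135 overlaps/touches minute 125 to minute 150 → extend to minute 125 to minute 150.
minute 140 to minute 145 overlaps/touches minute 125 to minute 150 → extend to minute 125 to minute 150.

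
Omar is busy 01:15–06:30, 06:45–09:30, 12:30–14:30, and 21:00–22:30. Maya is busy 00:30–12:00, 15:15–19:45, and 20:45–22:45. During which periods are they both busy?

01:15–06:30, 06:45–09:30, 21:00–22:30

01:15–06:30 meets the second set on 01:15–06:30.
06:45–09:30 meets the second set on 06:45–09:30.
12:30–14:30: no overlap with the second set.
21:00–22:30 meets the second set on 21:00–22:30.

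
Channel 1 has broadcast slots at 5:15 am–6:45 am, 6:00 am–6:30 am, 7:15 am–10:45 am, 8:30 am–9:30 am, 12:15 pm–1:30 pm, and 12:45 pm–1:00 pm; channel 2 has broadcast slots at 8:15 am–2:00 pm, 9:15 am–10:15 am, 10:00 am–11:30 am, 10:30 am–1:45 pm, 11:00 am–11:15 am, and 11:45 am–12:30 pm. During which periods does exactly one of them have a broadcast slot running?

Merge the first list: 5:15 am–6:45 am, 7:15 am–10:45 am, 12:15 pm–1:30 pm.
Merge the second list: 8:15 am–2:00 pm.
Only in the first: 5:15 am–6:45 am, 7:15 am–8:15 am.
Only in the second: 10:45 am–12:15 pm, 1:30 pm–2:00 pm.
Together these are the periods covered by exactly one.

5:15 am–6:45 am, 7:15 am–8:15 am, 10:45 am–12:15 pm, 1:30 pm–2:00 pm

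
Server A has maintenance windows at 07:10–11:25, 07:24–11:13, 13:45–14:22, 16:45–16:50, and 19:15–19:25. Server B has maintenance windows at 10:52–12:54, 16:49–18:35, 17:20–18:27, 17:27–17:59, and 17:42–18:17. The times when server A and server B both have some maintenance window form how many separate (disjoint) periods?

2

Merge the first list: 07:10–11:25, 13:45–14:22, 16:45–16:50, 19:15–19:25.
Merge the second list: 10:52–12:54, 16:49–18:35.
A ∩ B = 10:52–11:25, 16:49–16:50.
That is 2 disjoint pieces.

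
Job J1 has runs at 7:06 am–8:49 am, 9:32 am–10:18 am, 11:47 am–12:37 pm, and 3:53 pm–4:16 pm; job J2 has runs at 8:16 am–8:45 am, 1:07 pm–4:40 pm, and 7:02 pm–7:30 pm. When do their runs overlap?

7:06 am–8:49 am meets the second set on 8:16 am–8:45 am.
9:32 am–10:18 am: no overlap with the second set.
11:47 am–12:37 pm: no overlap with the second set.
3:53 pm–4:16 pm meets the second set on 3:53 pm–4:16 pm.

8:16 am–8:45 am, 3:53 pm–4:16 pm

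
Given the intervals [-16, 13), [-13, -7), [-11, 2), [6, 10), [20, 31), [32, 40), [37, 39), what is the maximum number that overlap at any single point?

3

Sweep endpoints in order; track running count of active intervals.
Peak of 3 reached at -11.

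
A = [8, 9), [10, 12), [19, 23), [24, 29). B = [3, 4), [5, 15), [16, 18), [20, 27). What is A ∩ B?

[8, 9) overlaps B on [8, 9).
[10, 12) overlaps B on [10, 12).
[19, 23) overlaps B on [20, 23).
[24, 29) overlaps B on [24, 27).

[8, 9) ∪ [10, 12) ∪ [20, 23) ∪ [24, 27)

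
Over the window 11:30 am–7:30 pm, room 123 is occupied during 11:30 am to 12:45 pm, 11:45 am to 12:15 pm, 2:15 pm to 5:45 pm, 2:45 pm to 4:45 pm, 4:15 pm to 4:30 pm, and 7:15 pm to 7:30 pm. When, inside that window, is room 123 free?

12:45 pm–2:15 pm, 5:45 pm–7:15 pm

After merging, the occupied span is 11:30 am–12:45 pm, 2:15 pm–5:45 pm, 7:15 pm–7:30 pm.
Gaps within 11:30 am–7:30 pm: 12:45 pm–2:15 pm, 5:45 pm–7:15 pm.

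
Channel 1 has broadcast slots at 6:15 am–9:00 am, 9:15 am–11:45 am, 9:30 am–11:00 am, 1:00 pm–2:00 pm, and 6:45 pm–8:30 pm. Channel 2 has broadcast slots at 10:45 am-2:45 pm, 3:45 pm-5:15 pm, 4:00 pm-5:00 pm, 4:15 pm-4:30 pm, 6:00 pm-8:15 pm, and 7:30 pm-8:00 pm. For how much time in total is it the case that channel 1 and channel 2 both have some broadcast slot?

3 h 30 min

Merge the first list: 6:15 am-9:00 am, 9:15 am-11:45 am, 1:00 pm-2:00 pm, 6:45 pm-8:30 pm.
Merge the second list: 10:45 am-2:45 pm, 3:45 pm-5:15 pm, 6:00 pm-8:15 pm.
A ∩ B = 10:45 am-11:45 am, 1:00 pm-2:00 pm, 6:45 pm-8:15 pm.
Total: 1 h + 1 h + 1 h 30 min = 3 h 30 min.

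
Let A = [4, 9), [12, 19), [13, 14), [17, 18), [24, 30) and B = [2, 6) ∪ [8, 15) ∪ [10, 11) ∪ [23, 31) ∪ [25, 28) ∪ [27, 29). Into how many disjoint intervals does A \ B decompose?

Merge the first list: [4, 9), [12, 19), [24, 30).
Merge the second list: [2, 6), [8, 15), [23, 31).
A \ B = [6, 8), [15, 19).
That is 2 disjoint pieces.

2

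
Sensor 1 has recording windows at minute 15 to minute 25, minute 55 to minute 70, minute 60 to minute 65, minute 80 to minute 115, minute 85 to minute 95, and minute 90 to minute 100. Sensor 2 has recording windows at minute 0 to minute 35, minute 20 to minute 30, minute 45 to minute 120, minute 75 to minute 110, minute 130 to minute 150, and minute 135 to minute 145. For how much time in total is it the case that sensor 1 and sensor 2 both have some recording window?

A, merged: minute 15 to minute 25, minute 55 to minute 70, minute 80 to minute 115.
B, merged: minute 0 to minute 35, minute 45 to minute 120, minute 130 to minute 150.
A ∩ B = minute 15 to minute 25, minute 55 to minute 70, minute 80 to minute 115.
Total: 10 minutes + 15 minutes + 35 minutes = 60 minutes.

60 minutes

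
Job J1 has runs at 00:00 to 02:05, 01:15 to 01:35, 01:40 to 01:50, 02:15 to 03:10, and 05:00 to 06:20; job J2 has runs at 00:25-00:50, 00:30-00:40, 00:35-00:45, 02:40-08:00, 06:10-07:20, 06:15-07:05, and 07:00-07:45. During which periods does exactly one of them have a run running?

First set merges to 00:00–02:05, 02:15–03:10, 05:00–06:20.
Second set merges to 00:25–00:50, 02:40–08:00.
Only in the first: 00:00–00:25, 00:50–02:05, 02:15–02:40.
Only in the second: 03:10–05:00, 06:20–08:00.
Together these are the periods covered by exactly one.

00:00–00:25, 00:50–02:05, 02:15–02:40, 03:10–05:00, 06:20–08:00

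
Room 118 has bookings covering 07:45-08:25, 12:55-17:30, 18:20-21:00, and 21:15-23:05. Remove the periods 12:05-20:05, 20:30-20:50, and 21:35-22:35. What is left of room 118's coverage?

07:45–08:25: nothing removed.
12:55–17:30: entirely removed.
18:20–21:00 \ B = 20:05–20:30, 20:50–21:00.
21:15–23:05 \ B = 21:15–21:35, 22:35–23:05.

07:45–08:25, 20:05–20:30, 20:50–21:00, 21:15–21:35, 22:35–23:05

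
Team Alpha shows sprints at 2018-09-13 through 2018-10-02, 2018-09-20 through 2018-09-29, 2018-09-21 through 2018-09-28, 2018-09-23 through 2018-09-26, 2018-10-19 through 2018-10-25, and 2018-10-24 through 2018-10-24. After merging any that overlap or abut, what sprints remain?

2018-09-20 through 2018-09-29 overlaps/touches 2018-09-13 through 2018-10-02 → extend to 2018-09-13 through 2018-10-02.
2018-09-21 through 2018-09-28 overlaps/touches 2018-09-13 through 2018-10-02 → extend to 2018-09-13 through 2018-10-02.
2018-09-23 through 2018-09-26 overlaps/touches 2018-09-13 through 2018-10-02 → extend to 2018-09-13 through 2018-10-02.
2018-10-19 through 2018-10-25 is disjoint → start new block.
2018-10-24 through 2018-10-24 overlaps/touches 2018-10-19 through 2018-10-25 → extend to 2018-10-19 through 2018-10-25.

2018-09-13 through 2018-10-02, 2018-10-19 through 2018-10-25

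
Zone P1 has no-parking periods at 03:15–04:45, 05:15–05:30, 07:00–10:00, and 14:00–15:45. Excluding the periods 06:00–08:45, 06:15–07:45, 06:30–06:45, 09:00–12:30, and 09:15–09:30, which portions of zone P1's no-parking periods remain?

B, merged: 06:00–08:45, 09:00–12:30.
03:15–04:45 is untouched.
05:15–05:30 is untouched.
07:00–10:00 with B removed leaves 08:45–09:00.
14:00–15:45 is untouched.

03:15–04:45, 05:15–05:30, 08:45–09:00, 14:00–15:45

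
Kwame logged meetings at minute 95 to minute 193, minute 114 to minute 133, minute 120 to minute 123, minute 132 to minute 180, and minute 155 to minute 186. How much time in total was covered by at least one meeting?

Merged: minute 95 to minute 193.
Length: 98 minutes.

98 minutes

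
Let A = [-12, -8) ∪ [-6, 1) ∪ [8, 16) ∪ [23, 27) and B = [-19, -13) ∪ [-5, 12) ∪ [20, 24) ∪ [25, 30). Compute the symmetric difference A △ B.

[-19, -13) ∪ [-12, -8) ∪ [-6, -5) ∪ [1, 8) ∪ [12, 16) ∪ [20, 23) ∪ [24, 25) ∪ [27, 30)

A \ B = [-12, -8), [-6, -5), [12, 16), [24, 25).
B \ A = [-19, -13), [1, 8), [20, 23), [27, 30).
Union of the two gives the symmetric difference.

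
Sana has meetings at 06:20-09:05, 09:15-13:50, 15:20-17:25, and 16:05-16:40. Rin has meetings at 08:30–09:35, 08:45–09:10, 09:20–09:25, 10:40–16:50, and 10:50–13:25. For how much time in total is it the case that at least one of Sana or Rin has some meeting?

Merge the first list: 06:20–09:05, 09:15–13:50, 15:20–17:25.
Merge the second list: 08:30–09:35, 10:40–16:50.
A ∪ B = 06:20–17:25.
Total: 11 h 5 min.

11 h 5 min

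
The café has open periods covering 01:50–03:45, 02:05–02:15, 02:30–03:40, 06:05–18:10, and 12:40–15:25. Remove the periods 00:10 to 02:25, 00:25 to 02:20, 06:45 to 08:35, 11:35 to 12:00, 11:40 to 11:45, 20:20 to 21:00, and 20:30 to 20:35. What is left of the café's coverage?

02:25-03:45, 06:05-06:45, 08:35-11:35, 12:00-18:10

First set merges to 01:50-03:45, 06:05-18:10.
Second set merges to 00:10-02:25, 06:45-08:35, 11:35-12:00, 20:20-21:00.
01:50-03:45 \ B = 02:25-03:45.
06:05-18:10 \ B = 06:05-06:45, 08:35-11:35, 12:00-18:10.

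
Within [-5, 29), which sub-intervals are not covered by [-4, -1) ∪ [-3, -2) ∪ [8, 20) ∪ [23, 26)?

[-5, -4) ∪ [-1, 8) ∪ [20, 23) ∪ [26, 29)

After merging, the occupied span is [-4, -1), [8, 20), [23, 26).
Complement within [-5, 29): [-5, -4), [-1, 8), [20, 23), [26, 29).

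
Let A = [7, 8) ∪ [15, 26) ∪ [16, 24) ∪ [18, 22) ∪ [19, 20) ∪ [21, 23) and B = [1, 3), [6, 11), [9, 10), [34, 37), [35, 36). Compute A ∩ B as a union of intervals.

Merge the first list: [7, 8), [15, 26).
Merge the second list: [1, 3), [6, 11), [34, 37).
[7, 8) overlaps B on [7, 8).
[15, 26) falls entirely outside B.

[7, 8)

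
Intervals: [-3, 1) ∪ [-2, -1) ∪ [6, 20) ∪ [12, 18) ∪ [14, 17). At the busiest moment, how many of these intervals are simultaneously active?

3

Walk the sorted start/end points keeping a running depth.
The depth first hits 3 at 14.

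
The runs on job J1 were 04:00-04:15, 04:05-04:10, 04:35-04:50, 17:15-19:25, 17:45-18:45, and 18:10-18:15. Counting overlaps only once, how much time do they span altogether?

Merged: 04:00–04:15, 04:35–04:50, 17:15–19:25.
Lengths: 15 min + 15 min + 2 h 10 min = 2 h 40 min.

2 h 40 min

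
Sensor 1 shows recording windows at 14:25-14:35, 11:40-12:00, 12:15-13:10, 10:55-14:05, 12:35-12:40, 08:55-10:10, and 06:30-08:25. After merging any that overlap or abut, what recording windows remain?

06:30-08:25, 08:55-10:10, 10:55-14:05, 14:25-14:35

Sort by start: 06:30-08:25, 08:55-10:10, 10:55-14:05, 11:40-12:00, 12:15-13:10, 12:35-12:40, 14:25-14:35.
08:55-10:10 is disjoint → start new block.
10:55-14:05 is disjoint → start new block.
11:40-12:00 overlaps/touches 10:55-14:05 → extend to 10:55-14:05.
12:15-13:10 overlaps/touches 10:55-14:05 → extend to 10:55-14:05.
12:35-12:40 overlaps/touches 10:55-14:05 → extend to 10:55-14:05.
14:25-14:35 is disjoint → start new block.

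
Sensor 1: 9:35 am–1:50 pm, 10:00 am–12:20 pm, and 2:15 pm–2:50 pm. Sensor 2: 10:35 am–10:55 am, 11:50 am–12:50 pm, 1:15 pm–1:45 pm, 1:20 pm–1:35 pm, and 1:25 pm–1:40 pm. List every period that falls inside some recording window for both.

10:35 am–10:55 am, 11:50 am–12:50 pm, 1:15 pm–1:45 pm

Merge the first list: 9:35 am–1:50 pm, 2:15 pm–2:50 pm.
Merge the second list: 10:35 am–10:55 am, 11:50 am–12:50 pm, 1:15 pm–1:45 pm.
9:35 am–1:50 pm ∩ B → 10:35 am–10:55 am, 11:50 am–12:50 pm, 1:15 pm–1:45 pm.
2:15 pm–2:50 pm meets no B interval.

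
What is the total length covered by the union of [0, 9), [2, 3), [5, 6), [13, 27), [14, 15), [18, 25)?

Merged: [0, 9), [13, 27).
Lengths: 9 + 14 = 23.

23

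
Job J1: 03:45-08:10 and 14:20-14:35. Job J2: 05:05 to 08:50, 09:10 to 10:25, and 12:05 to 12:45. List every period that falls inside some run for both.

05:05–08:10

03:45–08:10 meets the second set on 05:05–08:10.
14:20–14:35: no overlap with the second set.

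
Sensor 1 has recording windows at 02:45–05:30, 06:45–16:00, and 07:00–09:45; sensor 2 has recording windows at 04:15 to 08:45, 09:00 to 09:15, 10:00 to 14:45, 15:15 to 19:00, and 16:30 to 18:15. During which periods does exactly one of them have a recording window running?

02:45-04:15, 05:30-06:45, 08:45-09:00, 09:15-10:00, 14:45-15:15, 16:00-19:00

A, merged: 02:45-05:30, 06:45-16:00.
B, merged: 04:15-08:45, 09:00-09:15, 10:00-14:45, 15:15-19:00.
A but not B: 02:45-04:15, 08:45-09:00, 09:15-10:00, 14:45-15:15.
B but not A: 05:30-06:45, 16:00-19:00.
Combining gives A △ B.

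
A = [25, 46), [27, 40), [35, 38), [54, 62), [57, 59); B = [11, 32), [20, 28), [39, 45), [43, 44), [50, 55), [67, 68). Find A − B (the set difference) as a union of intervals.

[32, 39) ∪ [45, 46) ∪ [55, 62)

A, merged: [25, 46), [54, 62).
B, merged: [11, 32), [39, 45), [50, 55), [67, 68).
[25, 46) with B removed leaves [32, 39), [45, 46).
[54, 62) with B removed leaves [55, 62).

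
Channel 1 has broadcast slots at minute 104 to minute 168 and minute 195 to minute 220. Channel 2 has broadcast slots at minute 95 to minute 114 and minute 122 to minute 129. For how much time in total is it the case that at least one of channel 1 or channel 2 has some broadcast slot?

98 minutes

A ∪ B = minute 95 to minute 168, minute 195 to minute 220.
Total: 73 minutes + 25 minutes = 98 minutes.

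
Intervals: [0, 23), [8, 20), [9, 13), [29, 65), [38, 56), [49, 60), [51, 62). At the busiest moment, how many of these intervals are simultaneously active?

Sweep endpoints in order; track running count of active intervals.
Peak of 4 reached at 51.

4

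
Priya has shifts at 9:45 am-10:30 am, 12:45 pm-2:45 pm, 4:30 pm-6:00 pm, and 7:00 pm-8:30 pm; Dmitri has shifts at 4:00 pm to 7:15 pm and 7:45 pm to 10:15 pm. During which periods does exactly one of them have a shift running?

Only in the first: 9:45 am–10:30 am, 12:45 pm–2:45 pm, 7:15 pm–7:45 pm.
Only in the second: 4:00 pm–4:30 pm, 6:00 pm–7:00 pm, 8:30 pm–10:15 pm.
Together these are the periods covered by exactly one.

9:45 am–10:30 am, 12:45 pm–2:45 pm, 4:00 pm–4:30 pm, 6:00 pm–7:00 pm, 7:15 pm–7:45 pm, 8:30 pm–10:15 pm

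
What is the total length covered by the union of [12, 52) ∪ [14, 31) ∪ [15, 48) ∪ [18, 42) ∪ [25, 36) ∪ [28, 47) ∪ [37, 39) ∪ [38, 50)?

40

Merged: [12, 52).
Length: 40.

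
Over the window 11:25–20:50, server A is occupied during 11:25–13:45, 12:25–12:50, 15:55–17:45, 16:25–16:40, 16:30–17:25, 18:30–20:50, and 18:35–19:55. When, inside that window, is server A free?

13:45-15:55, 17:45-18:30

The merged coverage is 11:25-13:45, 15:55-17:45, 18:30-20:50.
Complement within 11:25-20:50: 13:45-15:55, 17:45-18:30.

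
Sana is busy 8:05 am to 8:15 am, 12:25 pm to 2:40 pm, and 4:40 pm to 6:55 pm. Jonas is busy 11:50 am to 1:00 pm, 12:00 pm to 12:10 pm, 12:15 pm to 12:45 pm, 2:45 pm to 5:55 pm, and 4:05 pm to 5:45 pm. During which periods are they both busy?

12:25 pm–1:00 pm, 4:40 pm–5:55 pm

B, merged: 11:50 am–1:00 pm, 2:45 pm–5:55 pm.
8:05 am–8:15 am falls entirely outside B.
12:25 pm–2:40 pm overlaps B on 12:25 pm–1:00 pm.
4:40 pm–6:55 pm overlaps B on 4:40 pm–5:55 pm.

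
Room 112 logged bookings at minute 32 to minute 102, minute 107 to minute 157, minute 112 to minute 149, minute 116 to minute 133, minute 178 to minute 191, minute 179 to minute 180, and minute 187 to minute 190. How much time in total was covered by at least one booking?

133 minutes

Merged: minute 32 to minute 102, minute 107 to minute 157, minute 178 to minute 191.
Lengths: 70 minutes + 50 minutes + 13 minutes = 133 minutes.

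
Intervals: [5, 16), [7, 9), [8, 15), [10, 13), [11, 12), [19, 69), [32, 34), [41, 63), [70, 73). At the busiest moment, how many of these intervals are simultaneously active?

Walk the sorted start/end points keeping a running depth.
The depth first hits 4 at 11.

4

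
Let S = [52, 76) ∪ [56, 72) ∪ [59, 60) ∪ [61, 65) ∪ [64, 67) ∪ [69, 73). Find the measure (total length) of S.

24

Merged: [52, 76).
Length: 24.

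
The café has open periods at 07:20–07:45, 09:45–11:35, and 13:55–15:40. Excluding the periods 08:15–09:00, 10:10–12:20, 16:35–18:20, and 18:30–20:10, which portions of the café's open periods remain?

07:20–07:45, 09:45–10:10, 13:55–15:40

07:20–07:45: nothing removed.
09:45–11:35 \ B = 09:45–10:10.
13:55–15:40: nothing removed.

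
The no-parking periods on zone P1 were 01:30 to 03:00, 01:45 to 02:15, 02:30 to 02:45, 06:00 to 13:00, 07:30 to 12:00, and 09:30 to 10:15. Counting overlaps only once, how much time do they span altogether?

Merged: 01:30–03:00, 06:00–13:00.
Lengths: 1 h 30 min + 7 h = 8 h 30 min.

8 h 30 min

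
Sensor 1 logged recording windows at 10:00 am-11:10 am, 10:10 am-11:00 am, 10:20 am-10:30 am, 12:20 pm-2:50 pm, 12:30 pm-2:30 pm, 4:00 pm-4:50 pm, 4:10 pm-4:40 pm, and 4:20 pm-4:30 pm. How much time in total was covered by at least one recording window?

Merged: 10:00 am–11:10 am, 12:20 pm–2:50 pm, 4:00 pm–4:50 pm.
Lengths: 1 h 10 min + 2 h 30 min + 50 min = 4 h 30 min.

4 h 30 min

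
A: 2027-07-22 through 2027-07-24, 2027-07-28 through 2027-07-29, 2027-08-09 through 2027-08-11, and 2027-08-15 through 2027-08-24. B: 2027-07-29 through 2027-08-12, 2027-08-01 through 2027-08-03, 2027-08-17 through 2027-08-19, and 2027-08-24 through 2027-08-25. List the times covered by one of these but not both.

Second set merges to 2027-07-29 through 2027-08-12, 2027-08-17 through 2027-08-19, 2027-08-24 through 2027-08-25.
A but not B: 2027-07-22 through 2027-07-24, 2027-07-28 through 2027-07-28, 2027-08-15 through 2027-08-16, 2027-08-20 through 2027-08-23.
B but not A: 2027-07-30 through 2027-08-08, 2027-08-12 through 2027-08-12, 2027-08-25 through 2027-08-25.
Combining gives A △ B.

2027-07-22 through 2027-07-24, 2027-07-28 through 2027-07-28, 2027-07-30 through 2027-08-08, 2027-08-12 through 2027-08-12, 2027-08-15 through 2027-08-16, 2027-08-20 through 2027-08-23, 2027-08-25 through 2027-08-25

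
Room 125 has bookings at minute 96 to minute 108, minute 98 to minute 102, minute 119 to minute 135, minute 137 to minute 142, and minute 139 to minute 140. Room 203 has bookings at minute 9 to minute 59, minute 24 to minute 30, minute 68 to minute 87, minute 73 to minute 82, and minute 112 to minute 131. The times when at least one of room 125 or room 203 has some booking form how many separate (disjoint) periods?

5

A, merged: minute 96 to minute 108, minute 119 to minute 135, minute 137 to minute 142.
B, merged: minute 9 to minute 59, minute 68 to minute 87, minute 112 to minute 131.
A ∪ B = minute 9 to minute 59, minute 68 to minute 87, minute 96 to minute 108, minute 112 to minute 135, minute 137 to minute 142.
That is 5 disjoint pieces.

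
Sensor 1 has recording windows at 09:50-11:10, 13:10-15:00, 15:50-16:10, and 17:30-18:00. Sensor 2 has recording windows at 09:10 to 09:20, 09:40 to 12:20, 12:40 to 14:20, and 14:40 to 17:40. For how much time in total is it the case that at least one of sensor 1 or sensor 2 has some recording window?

A ∪ B = 09:10-09:20, 09:40-12:20, 12:40-18:00.
Total: 10 min + 2 h 40 min + 5 h 20 min = 8 h 10 min.

8 h 10 min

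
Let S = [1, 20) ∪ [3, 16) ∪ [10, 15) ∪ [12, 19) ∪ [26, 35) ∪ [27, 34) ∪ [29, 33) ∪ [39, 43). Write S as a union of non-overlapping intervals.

[1, 20) ∪ [26, 35) ∪ [39, 43)

[3, 16) overlaps/touches [1, 20) → extend to [1, 20).
[10, 15) overlaps/touches [1, 20) → extend to [1, 20).
[12, 19) overlaps/touches [1, 20) → extend to [1, 20).
[26, 35) is disjoint → start new block.
[27, 34) overlaps/touches [26, 35) → extend to [26, 35).
[29, 33) overlaps/touches [26, 35) → extend to [26, 35).
[39, 43) is disjoint → start new block.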